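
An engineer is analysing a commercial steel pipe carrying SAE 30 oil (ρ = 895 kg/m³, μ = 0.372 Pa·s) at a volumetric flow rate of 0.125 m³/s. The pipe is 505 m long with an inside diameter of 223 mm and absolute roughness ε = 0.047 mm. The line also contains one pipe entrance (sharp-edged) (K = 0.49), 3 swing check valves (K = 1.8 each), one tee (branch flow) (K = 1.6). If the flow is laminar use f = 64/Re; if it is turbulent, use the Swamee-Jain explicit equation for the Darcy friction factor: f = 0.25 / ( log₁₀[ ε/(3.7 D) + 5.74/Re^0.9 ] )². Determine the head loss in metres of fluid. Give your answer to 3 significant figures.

h_f ≈ 48.0 m

Cross-sectional area A = πD²/4 = π(0.223)²/4 = 0.03906 m²; mean velocity V = Q/A = 0.125/0.03906 = 3.2 m/s.
Reynolds number Re = ρVD/μ = 895 · 3.2 · 0.223 / 0.372 = 1717.
Re < 2300 → laminar flow, so f = 64/Re = 64/1717 = 0.03727 (the turbulent correlation is not needed).
Total minor-loss coefficient ΣK = 1·0.49 + 3·1.8 + 1·1.6 = 7.49.
ΔP = [f·L/D + ΣK]·(ρV²/2) = [0.03727·505/0.223 + 7.49]·(895·3.2²/2) = [84.41 + 7.49]·4584 = 4.212e+05 Pa.
Head loss h_f = ΔP/(ρg) = 4.212e+05/(895·9.81) = 48.0 m.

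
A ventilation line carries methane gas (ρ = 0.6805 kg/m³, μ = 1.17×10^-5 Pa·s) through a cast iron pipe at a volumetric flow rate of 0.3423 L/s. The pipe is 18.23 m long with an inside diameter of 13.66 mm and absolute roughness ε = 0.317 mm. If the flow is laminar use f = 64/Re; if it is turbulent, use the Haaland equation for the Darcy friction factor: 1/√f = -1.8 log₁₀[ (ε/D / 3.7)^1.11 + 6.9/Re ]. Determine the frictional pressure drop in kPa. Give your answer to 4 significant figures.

Q = 0.3423 L/s = 0.3423/1000 = 0.0003423 m³/s.
Cross-sectional area A = πD²/4 = π(0.01366)²/4 = 0.0001466 m²; mean velocity V = Q/A = 0.0003423/0.0001466 = 2.336 m/s.
Reynolds number Re = ρVD/μ = 0.6805 · 2.336 · 0.01366 / 1.17e-05 = 1856.
Re < 2300 → laminar flow, so f = 64/Re = 64/1856 = 0.03449 (the turbulent correlation is not needed).
Darcy-Weisbach: ΔP = f(L/D)(ρV²/2) = 0.03449·(18.23/0.01366)·(0.6805·2.336²/2) = 0.03449·1335·1.856 = 85.44 Pa.
ΔP = 85.44 Pa = 0.08544 kPa.

ΔP ≈ 0.08544 kPa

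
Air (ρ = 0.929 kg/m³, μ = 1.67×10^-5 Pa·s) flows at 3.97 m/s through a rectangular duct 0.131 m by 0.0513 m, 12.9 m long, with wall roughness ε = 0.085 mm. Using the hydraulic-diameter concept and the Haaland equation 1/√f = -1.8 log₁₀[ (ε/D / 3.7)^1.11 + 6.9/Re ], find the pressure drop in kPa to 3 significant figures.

Hydraulic diameter D_h = 4A/P = 4·(0.131·0.0513)/(2·(0.131+0.0513)) = 0.02688/0.3646 = 0.07373 m.
Re = ρVD_h/μ = 0.929·3.97·0.07373/1.67e-05 = 1.628e+04.
ε/D_h = 8.5e-05/0.07373 = 0.00115; Haaland gives 1/√f = -1.8 log₁₀[0.000128+0.000424] = 5.865, so f = 0.02908.
ΔP = f(L/D_h)(ρV²/2) = 0.02908·12.9/0.07373·7.321 = 37.24 Pa.
ΔP = 0.0372 kPa.

ΔP ≈ 0.0372 kPa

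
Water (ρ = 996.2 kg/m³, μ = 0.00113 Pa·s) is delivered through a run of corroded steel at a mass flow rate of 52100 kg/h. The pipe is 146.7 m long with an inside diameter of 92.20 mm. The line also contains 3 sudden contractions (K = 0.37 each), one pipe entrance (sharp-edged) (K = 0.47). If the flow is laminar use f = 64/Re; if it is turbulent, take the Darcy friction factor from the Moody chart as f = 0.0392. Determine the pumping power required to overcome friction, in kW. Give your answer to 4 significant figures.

ṁ = 52100 kg/h = 52100/3600 = 14.47 kg/s.
A = πD²/4 = π(0.0922)²/4 = 0.006677 m²; mean velocity V = ṁ/(ρA) = 14.47/(996.2 · 0.006677) = 2.176 m/s.
Reynolds number Re = ρVD/μ = 996.2 · 2.176 · 0.0922 / 0.00113 = 1.769e+05.
Re > 4000 → turbulent; use the Moody-chart value f = 0.0392.
Total minor-loss coefficient ΣK = 3·0.37 + 1·0.47 = 1.58.
ΔP = [f·L/D + ΣK]·(ρV²/2) = [0.0392·146.7/0.0922 + 1.58]·(996.2·2.176²/2) = [62.37 + 1.58]·2358 = 1.508e+05 Pa.
Q = ṁ/ρ = 14.47/996.2 = 0.01453 m³/s.
Pumping power P = QΔP = 0.01453·1.508e+05 = 2190.9 W = 2.191 kW.

P ≈ 2.191 kW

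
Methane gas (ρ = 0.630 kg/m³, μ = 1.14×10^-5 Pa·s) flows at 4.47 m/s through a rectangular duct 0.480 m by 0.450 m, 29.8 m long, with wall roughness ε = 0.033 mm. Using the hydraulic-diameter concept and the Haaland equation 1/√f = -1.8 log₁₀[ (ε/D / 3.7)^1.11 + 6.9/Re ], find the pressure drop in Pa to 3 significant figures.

ΔP ≈ 7.13 Pa

Hydraulic diameter D_h = 4A/P = 4·(0.48·0.45)/(2·(0.48+0.45)) = 0.864/1.86 = 0.4645 m.
Re = ρVD_h/μ = 0.63·4.47·0.4645/1.14e-05 = 1.147e+05.
ε/D_h = 3.3e-05/0.4645 = 7.1e-05; Haaland gives 1/√f = -1.8 log₁₀[5.81e-06+6.01e-05] = 7.525, so f = 0.01766.
ΔP = f(L/D_h)(ρV²/2) = 0.01766·29.8/0.4645·6.294 = 7.13 Pa.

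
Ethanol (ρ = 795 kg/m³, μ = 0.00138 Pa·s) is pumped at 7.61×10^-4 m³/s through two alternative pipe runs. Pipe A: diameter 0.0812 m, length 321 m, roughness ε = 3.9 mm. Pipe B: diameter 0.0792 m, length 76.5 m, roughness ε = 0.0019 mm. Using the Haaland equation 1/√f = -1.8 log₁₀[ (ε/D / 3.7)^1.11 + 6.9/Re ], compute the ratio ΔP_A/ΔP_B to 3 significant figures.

ΔP_A/ΔP_B ≈ 8.03

Pipe A: V = Q/A = 0.000761/0.005178 = 0.147 m/s; Re = 6874; ε/D = 0.048; Haaland → f = 0.07393; ΔP_A = f(L/D)(ρV²/2) = 2509 Pa.
Pipe B: V = Q/A = 0.000761/0.004927 = 0.1545 m/s; Re = 7048; ε/D = 2.4e-05; Haaland → f = 0.0341; ΔP_B = f(L/D)(ρV²/2) = 312.4 Pa.
ΔP_A/ΔP_B = 2509/312.4 = 8.03.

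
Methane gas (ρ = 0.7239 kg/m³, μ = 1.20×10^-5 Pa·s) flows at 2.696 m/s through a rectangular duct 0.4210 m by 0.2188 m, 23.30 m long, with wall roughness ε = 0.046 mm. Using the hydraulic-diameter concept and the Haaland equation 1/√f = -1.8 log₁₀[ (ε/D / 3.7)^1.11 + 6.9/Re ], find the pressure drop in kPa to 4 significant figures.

Hydraulic diameter D_h = 4A/P = 4·(0.421·0.2188)/(2·(0.421+0.2188)) = 0.3685/1.28 = 0.2879 m.
Re = ρVD_h/μ = 0.7239·2.696·0.2879/1.2e-05 = 4.683e+04.
ε/D_h = 4.6e-05/0.2879 = 0.00016; Haaland gives 1/√f = -1.8 log₁₀[1.43e-05+0.000147] = 6.825, so f = 0.02147.
ΔP = f(L/D_h)(ρV²/2) = 0.02147·23.3/0.2879·2.631 = 4.571 Pa.
ΔP = 0.004571 kPa.

ΔP ≈ 0.004571 kPa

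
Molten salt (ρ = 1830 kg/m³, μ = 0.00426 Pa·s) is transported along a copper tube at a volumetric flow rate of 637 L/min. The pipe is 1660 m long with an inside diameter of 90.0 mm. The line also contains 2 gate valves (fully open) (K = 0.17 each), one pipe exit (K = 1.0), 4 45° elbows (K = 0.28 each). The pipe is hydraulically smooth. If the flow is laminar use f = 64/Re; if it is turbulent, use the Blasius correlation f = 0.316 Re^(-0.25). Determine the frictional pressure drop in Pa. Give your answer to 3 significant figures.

Q = 637 L/min = 637/60000 = 0.01062 m³/s.
Cross-sectional area A = πD²/4 = π(0.09)²/4 = 0.006362 m²; mean velocity V = Q/A = 0.01062/0.006362 = 1.669 m/s.
Reynolds number Re = ρVD/μ = 1830 · 1.669 · 0.09 / 0.00426 = 6.452e+04.
Re > 4000 → turbulent. Smooth-pipe (Blasius): f = 0.316 Re^(-0.25) = 0.316/(6.452e+04)^0.25 = 0.01983.
Total minor-loss coefficient ΣK = 2·0.17 + 1·1 + 4·0.28 = 2.46.
ΔP = [f·L/D + ΣK]·(ρV²/2) = [0.01983·1660/0.09 + 2.46]·(1830·1.669²/2) = [365.7 + 2.46]·2548 = 9.382e+05 Pa.

ΔP ≈ 938000 Pa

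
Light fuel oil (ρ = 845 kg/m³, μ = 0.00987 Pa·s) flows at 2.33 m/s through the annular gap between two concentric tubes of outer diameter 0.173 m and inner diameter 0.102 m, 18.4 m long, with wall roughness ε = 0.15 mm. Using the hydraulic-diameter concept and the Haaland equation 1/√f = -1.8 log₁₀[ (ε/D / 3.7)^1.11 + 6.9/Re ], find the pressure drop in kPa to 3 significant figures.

Hydraulic diameter D_h = 4A/P = D_o - D_i = 0.173 - 0.102 = 0.071 m.
Re = ρVD_h/μ = 845·2.33·0.071/0.00987 = 1.416e+04.
ε/D_h = 0.00015/0.071 = 0.00211; Haaland gives 1/√f = -1.8 log₁₀[0.000251+0.000487] = 5.637, so f = 0.03147.
ΔP = f(L/D_h)(ρV²/2) = 0.03147·18.4/0.071·2294 = 1.871e+04 Pa.
ΔP = 18.7 kPa.

ΔP ≈ 18.7 kPa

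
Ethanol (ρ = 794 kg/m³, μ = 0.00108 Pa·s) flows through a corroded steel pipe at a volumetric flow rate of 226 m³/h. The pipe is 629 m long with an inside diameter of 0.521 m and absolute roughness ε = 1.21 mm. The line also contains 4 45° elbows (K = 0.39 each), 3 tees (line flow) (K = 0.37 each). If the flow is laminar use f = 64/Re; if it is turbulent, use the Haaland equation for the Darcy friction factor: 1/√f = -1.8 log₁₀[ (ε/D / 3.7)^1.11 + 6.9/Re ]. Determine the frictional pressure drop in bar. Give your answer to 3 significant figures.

ΔP ≈ 0.0116 bar

Q = 226 m³/h = 226/3600 = 0.06278 m³/s.
Cross-sectional area A = πD²/4 = π(0.521)²/4 = 0.2132 m²; mean velocity V = Q/A = 0.06278/0.2132 = 0.2945 m/s.
Reynolds number Re = ρVD/μ = 794 · 0.2945 · 0.521 / 0.00108 = 1.128e+05.
Re > 4000 → turbulent. Relative roughness ε/D = 0.00121/0.521 = 0.00232. Haaland: 1/√f = -1.8 log₁₀[(0.00232/3.7)^1.11 + 6.9/1.128e+05] = -1.8 log₁₀[0.000279 + 6.12e-05] = 6.243, so f = 0.02566.
Total minor-loss coefficient ΣK = 4·0.39 + 3·0.37 = 2.67.
ΔP = [f·L/D + ΣK]·(ρV²/2) = [0.02566·629/0.521 + 2.67]·(794·0.2945²/2) = [30.98 + 2.67]·34.42 = 1158 Pa.
ΔP = 1158 Pa = 0.0116 bar.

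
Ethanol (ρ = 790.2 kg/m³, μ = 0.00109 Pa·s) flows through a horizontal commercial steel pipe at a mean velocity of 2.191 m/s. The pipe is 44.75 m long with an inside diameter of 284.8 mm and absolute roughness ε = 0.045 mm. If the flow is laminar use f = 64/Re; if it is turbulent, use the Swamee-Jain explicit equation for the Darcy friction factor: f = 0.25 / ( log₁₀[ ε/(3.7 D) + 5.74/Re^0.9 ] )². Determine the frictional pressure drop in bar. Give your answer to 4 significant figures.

Reynolds number Re = ρVD/μ = 790.2 · 2.191 · 0.2848 / 0.00109 = 4.524e+05.
Re > 4000 → turbulent. Relative roughness ε/D = 4.5e-05/0.2848 = 0.000158. Swamee-Jain: f = 0.25/(log₁₀[0.000158/3.7 + 5.74/4.524e+05^0.9])² = 0.25/(log₁₀[4.27e-05 + 4.67e-05])² = 0.25/(-4.049)² = 0.01525.
Darcy-Weisbach: ΔP = f(L/D)(ρV²/2) = 0.01525·(44.75/0.2848)·(790.2·2.191²/2) = 0.01525·157.1·1897 = 4545 Pa.
ΔP = 4545 Pa = 0.04545 bar.

ΔP ≈ 0.04545 bar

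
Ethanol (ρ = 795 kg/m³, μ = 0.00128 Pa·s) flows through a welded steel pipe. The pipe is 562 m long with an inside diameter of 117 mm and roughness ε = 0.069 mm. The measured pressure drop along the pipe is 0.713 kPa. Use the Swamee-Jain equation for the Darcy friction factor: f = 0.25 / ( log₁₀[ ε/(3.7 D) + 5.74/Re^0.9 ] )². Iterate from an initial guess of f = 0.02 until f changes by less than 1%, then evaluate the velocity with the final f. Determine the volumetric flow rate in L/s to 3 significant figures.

Q ≈ 1.12 L/s

Rearranging Darcy-Weisbach: V = √(2·ΔP·D/(f·L·ρ)). With ε/D = 6.9e-05/0.117 = 0.00059, iterate starting from f = 0.02:
  f = 0.02 → V = √(2·713·0.117/(0.02·562·795)) = 0.1366 m/s; Re = ρVD/μ = 9930; f → 0.03205
  f = 0.03205 → V = 0.1079 m/s; Re = 7844; f → 0.03406
  f = 0.03406 → V = 0.1047 m/s; Re = 7609; f → 0.03434
Converged (Δf/f < 1%). With the final f = 0.03434: V = √(2·713·0.117/(0.03434·562·795)) = 0.1043 m/s.
Q = V·A = 0.1043·(π/4·0.117²) = 0.001121 m³/s = 1.12 L/s.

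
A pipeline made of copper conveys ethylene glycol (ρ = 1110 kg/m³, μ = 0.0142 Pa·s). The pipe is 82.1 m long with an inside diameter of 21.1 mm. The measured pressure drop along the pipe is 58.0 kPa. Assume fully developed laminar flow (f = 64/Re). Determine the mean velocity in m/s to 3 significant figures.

For laminar flow, f = 64/Re with Re = ρVD/μ, so Darcy-Weisbach reduces to ΔP = 32μLV/D². Solving for V: V = ΔP·D²/(32μL) = 5.8e+04·(0.0211)²/(32·0.0142·82.1) = 0.6922 m/s.
Check: Re = ρVD/μ = 1110·0.6922·0.0211/0.0142 = 1142 < 2300, so the laminar assumption holds.

V ≈ 0.692 m/s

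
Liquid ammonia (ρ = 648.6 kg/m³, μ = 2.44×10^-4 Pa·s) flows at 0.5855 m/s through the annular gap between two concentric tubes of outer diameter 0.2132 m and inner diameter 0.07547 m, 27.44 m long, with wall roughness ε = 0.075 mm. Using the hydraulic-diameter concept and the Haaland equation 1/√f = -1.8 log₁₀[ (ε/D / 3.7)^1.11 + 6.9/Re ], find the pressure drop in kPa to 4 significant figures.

ΔP ≈ 0.4156 kPa

Hydraulic diameter D_h = 4A/P = D_o - D_i = 0.2132 - 0.07547 = 0.1377 m.
Re = ρVD_h/μ = 648.6·0.5855·0.1377/0.000244 = 2.144e+05.
ε/D_h = 7.5e-05/0.1377 = 0.000545; Haaland gives 1/√f = -1.8 log₁₀[5.58e-05+3.22e-05] = 7.3, so f = 0.01876.
ΔP = f(L/D_h)(ρV²/2) = 0.01876·27.44/0.1377·111.2 = 415.6 Pa.
ΔP = 0.4156 kPa.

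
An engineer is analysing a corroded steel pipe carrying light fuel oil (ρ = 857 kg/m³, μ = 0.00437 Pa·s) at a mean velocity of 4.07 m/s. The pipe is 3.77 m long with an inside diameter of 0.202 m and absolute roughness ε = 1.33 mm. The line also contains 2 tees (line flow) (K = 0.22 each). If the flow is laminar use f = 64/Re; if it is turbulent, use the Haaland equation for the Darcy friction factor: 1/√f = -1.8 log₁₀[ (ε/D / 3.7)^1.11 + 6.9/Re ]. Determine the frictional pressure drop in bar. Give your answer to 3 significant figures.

ΔP ≈ 0.0757 bar

Reynolds number Re = ρVD/μ = 857 · 4.07 · 0.202 / 0.00437 = 1.612e+05.
Re > 4000 → turbulent. Relative roughness ε/D = 0.00133/0.202 = 0.00658. Haaland: 1/√f = -1.8 log₁₀[(0.00658/3.7)^1.11 + 6.9/1.612e+05] = -1.8 log₁₀[0.000887 + 4.28e-05] = 5.457, so f = 0.03358.
Total minor-loss coefficient ΣK = 2·0.22 = 0.44.
ΔP = [f·L/D + ΣK]·(ρV²/2) = [0.03358·3.77/0.202 + 0.44]·(857·4.07²/2) = [0.6267 + 0.44]·7098 = 7572 Pa.
ΔP = 7572 Pa = 0.0757 bar.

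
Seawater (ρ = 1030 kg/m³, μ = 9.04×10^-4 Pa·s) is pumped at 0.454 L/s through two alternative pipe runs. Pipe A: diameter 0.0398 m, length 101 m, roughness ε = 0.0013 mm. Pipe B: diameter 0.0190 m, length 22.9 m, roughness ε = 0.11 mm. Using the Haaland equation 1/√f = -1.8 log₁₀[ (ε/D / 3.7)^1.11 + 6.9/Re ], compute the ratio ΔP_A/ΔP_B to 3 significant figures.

ΔP_A/ΔP_B ≈ 0.0871

Pipe A: V = Q/A = 0.000454/0.001244 = 0.3649 m/s; Re = 1.655e+04; ε/D = 3.27e-05; Haaland → f = 0.02706; ΔP_A = f(L/D)(ρV²/2) = 4709 Pa.
Pipe B: V = Q/A = 0.000454/0.0002835 = 1.601 m/s; Re = 3.466e+04; ε/D = 0.00579; Haaland → f = 0.03397; ΔP_B = f(L/D)(ρV²/2) = 5.407e+04 Pa.
ΔP_A/ΔP_B = 4709/5.407e+04 = 0.0871.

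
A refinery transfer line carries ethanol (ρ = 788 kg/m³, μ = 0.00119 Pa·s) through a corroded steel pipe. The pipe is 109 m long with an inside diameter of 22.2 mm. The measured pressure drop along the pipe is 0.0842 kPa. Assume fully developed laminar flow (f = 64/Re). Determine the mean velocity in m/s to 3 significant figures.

V ≈ 0.0100 m/s

For laminar flow, f = 64/Re with Re = ρVD/μ, so Darcy-Weisbach reduces to ΔP = 32μLV/D². Solving for V: V = ΔP·D²/(32μL) = 84.2·(0.0222)²/(32·0.00119·109) = 0.009998 m/s.
Check: Re = ρVD/μ = 788·0.009998·0.0222/0.00119 = 147 < 2300, so the laminar assumption holds.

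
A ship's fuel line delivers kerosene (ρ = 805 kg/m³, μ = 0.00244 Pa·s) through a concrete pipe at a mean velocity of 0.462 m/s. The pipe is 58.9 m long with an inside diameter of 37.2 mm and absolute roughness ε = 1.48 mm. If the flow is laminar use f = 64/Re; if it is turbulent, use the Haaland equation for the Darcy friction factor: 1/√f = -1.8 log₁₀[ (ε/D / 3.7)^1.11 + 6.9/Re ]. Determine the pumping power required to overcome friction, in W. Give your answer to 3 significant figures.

P ≈ 4.73 W

Reynolds number Re = ρVD/μ = 805 · 0.462 · 0.0372 / 0.00244 = 5670.
Re > 4000 → turbulent. Relative roughness ε/D = 0.00148/0.0372 = 0.0398. Haaland: 1/√f = -1.8 log₁₀[(0.0398/3.7)^1.11 + 6.9/5670] = -1.8 log₁₀[0.00653 + 0.00122] = 3.799, so f = 0.06927.
Darcy-Weisbach: ΔP = f(L/D)(ρV²/2) = 0.06927·(58.9/0.0372)·(805·0.462²/2) = 0.06927·1583·85.91 = 9423 Pa.
Q = V·A = 0.462·0.001087 = 0.0005021 m³/s.
Pumping power P = QΔP = 0.0005021·9423 = 4.731 W = 4.73 W.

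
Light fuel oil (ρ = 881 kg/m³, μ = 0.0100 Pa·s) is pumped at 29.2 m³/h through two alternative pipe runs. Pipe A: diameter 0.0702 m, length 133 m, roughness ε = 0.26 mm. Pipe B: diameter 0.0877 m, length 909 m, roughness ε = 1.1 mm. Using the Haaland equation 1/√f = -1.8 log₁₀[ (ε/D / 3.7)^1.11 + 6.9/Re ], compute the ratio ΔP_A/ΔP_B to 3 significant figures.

Pipe A: V = Q/A = 0.008111/0.00387 = 2.096 m/s; Re = 1.296e+04; ε/D = 0.0037; Haaland → f = 0.0343; ΔP_A = f(L/D)(ρV²/2) = 1.257e+05 Pa.
Pipe B: V = Q/A = 0.008111/0.006041 = 1.343 m/s; Re = 1.037e+04; ε/D = 0.0125; Haaland → f = 0.04545; ΔP_B = f(L/D)(ρV²/2) = 3.742e+05 Pa.
ΔP_A/ΔP_B = 1.257e+05/3.742e+05 = 0.336.

ΔP_A/ΔP_B ≈ 0.336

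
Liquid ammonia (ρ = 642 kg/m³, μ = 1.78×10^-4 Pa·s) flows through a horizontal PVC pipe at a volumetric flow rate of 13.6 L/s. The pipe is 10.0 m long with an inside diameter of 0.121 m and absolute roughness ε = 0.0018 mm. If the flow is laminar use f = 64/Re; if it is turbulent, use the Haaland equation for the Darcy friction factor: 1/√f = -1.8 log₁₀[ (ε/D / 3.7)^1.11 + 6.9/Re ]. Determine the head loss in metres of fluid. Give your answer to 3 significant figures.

Q = 13.6 L/s = 13.6/1000 = 0.0136 m³/s.
Cross-sectional area A = πD²/4 = π(0.121)²/4 = 0.0115 m²; mean velocity V = Q/A = 0.0136/0.0115 = 1.183 m/s.
Reynolds number Re = ρVD/μ = 642 · 1.183 · 0.121 / 0.000178 = 5.162e+05.
Re > 4000 → turbulent. Relative roughness ε/D = 1.8e-06/0.121 = 1.49e-05. Haaland: 1/√f = -1.8 log₁₀[(1.49e-05/3.7)^1.11 + 6.9/5.162e+05] = -1.8 log₁₀[1.03e-06 + 1.34e-05] = 8.715, so f = 0.01317.
Darcy-Weisbach: ΔP = f(L/D)(ρV²/2) = 0.01317·(10/0.121)·(642·1.183²/2) = 0.01317·82.64·449 = 488.6 Pa.
Head loss h_f = ΔP/(ρg) = 488.6/(642·9.81) = 0.0776 m.

h_f ≈ 0.0776 m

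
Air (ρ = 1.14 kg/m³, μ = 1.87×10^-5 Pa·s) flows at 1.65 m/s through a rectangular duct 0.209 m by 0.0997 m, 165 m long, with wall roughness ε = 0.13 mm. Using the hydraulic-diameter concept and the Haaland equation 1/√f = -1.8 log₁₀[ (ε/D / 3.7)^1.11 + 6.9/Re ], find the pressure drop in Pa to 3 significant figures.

ΔP ≈ 56.7 Pa

Hydraulic diameter D_h = 4A/P = 4·(0.209·0.0997)/(2·(0.209+0.0997)) = 0.08335/0.6174 = 0.135 m.
Re = ρVD_h/μ = 1.14·1.65·0.135/1.87e-05 = 1.358e+04.
ε/D_h = 0.00013/0.135 = 0.000963; Haaland gives 1/√f = -1.8 log₁₀[0.000105+0.000508] = 5.782, so f = 0.02991.
ΔP = f(L/D_h)(ρV²/2) = 0.02991·165/0.135·1.552 = 56.72 Pa.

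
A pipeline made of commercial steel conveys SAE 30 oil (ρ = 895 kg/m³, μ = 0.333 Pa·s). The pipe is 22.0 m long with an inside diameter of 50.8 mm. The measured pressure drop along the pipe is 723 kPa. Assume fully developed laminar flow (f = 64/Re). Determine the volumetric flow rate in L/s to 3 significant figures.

Q ≈ 16.1 L/s

For laminar flow, f = 64/Re with Re = ρVD/μ, so Darcy-Weisbach reduces to ΔP = 32μLV/D². Solving for V: V = ΔP·D²/(32μL) = 7.23e+05·(0.0508)²/(32·0.333·22) = 7.959 m/s.
Check: Re = ρVD/μ = 895·7.959·0.0508/0.333 = 1087 < 2300, so the laminar assumption holds.
Q = V·A = 7.959·(π/4·0.0508²) = 0.01613 m³/s = 16.1 L/s.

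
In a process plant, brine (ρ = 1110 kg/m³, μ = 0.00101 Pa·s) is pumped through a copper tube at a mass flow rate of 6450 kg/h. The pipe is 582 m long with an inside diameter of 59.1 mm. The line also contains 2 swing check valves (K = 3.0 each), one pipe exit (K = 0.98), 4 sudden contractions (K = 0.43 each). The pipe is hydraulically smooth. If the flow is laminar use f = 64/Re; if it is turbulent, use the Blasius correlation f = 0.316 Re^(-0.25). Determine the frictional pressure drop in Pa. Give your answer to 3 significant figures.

ΔP ≈ 44400 Pa

ṁ = 6450 kg/h = 6450/3600 = 1.792 kg/s.
A = πD²/4 = π(0.0591)²/4 = 0.002743 m²; mean velocity V = ṁ/(ρA) = 1.792/(1110 · 0.002743) = 0.5884 m/s.
Reynolds number Re = ρVD/μ = 1110 · 0.5884 · 0.0591 / 0.00101 = 3.822e+04.
Re > 4000 → turbulent. Smooth-pipe (Blasius): f = 0.316 Re^(-0.25) = 0.316/(3.822e+04)^0.25 = 0.0226.
Total minor-loss coefficient ΣK = 2·3 + 1·0.98 + 4·0.43 = 8.7.
ΔP = [f·L/D + ΣK]·(ρV²/2) = [0.0226·582/0.0591 + 8.7]·(1110·0.5884²/2) = [222.6 + 8.7]·192.1 = 4.444e+04 Pa.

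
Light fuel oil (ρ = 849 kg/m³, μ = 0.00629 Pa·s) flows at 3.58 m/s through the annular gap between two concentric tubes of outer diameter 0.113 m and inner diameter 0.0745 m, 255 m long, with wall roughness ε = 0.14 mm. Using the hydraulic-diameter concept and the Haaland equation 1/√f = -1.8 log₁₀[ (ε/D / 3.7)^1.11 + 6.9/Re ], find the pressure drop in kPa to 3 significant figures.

ΔP ≈ 1170 kPa

Hydraulic diameter D_h = 4A/P = D_o - D_i = 0.113 - 0.0745 = 0.0385 m.
Re = ρVD_h/μ = 849·3.58·0.0385/0.00629 = 1.86e+04.
ε/D_h = 0.00014/0.0385 = 0.00364; Haaland gives 1/√f = -1.8 log₁₀[0.000459+0.000371] = 5.546, so f = 0.03251.
ΔP = f(L/D_h)(ρV²/2) = 0.03251·255/0.0385·5441 = 1.172e+06 Pa.
ΔP = 1170 kPa.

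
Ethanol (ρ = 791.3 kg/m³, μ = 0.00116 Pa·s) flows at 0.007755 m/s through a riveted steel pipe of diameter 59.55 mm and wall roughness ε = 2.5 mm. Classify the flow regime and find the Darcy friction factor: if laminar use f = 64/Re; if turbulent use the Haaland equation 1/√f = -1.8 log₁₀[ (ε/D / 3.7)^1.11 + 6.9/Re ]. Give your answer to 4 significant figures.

f ≈ 0.2032

Re = ρVD/μ = 791.3·0.007755·0.05955/0.00116 = 315.
Re < 2300 → laminar, so f = 64/Re = 0.2032 (roughness is irrelevant in laminar flow).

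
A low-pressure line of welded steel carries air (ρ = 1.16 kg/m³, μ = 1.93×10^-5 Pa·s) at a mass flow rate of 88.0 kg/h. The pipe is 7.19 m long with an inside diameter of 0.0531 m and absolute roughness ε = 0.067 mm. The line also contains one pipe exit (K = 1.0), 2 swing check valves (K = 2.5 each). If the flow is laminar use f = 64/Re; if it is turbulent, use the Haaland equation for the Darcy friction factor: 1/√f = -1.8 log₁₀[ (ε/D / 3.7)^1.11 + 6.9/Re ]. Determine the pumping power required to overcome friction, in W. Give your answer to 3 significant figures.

ṁ = 88.0 kg/h = 88.0/3600 = 0.02444 kg/s.
A = πD²/4 = π(0.0531)²/4 = 0.002215 m²; mean velocity V = ṁ/(ρA) = 0.02444/(1.16 · 0.002215) = 9.516 m/s.
Reynolds number Re = ρVD/μ = 1.16 · 9.516 · 0.0531 / 1.93e-05 = 3.037e+04.
Re > 4000 → turbulent. Relative roughness ε/D = 6.7e-05/0.0531 = 0.00126. Haaland: 1/√f = -1.8 log₁₀[(0.00126/3.7)^1.11 + 6.9/3.037e+04] = -1.8 log₁₀[0.000142 + 0.000227] = 6.18, so f = 0.02619.
Total minor-loss coefficient ΣK = 1·1 + 2·2.5 = 6.
ΔP = [f·L/D + ΣK]·(ρV²/2) = [0.02619·7.19/0.0531 + 6]·(1.16·9.516²/2) = [3.546 + 6]·52.52 = 501.3 Pa.
Q = ṁ/ρ = 0.02444/1.16 = 0.02107 m³/s.
Pumping power P = QΔP = 0.02107·501.3 = 10.56 W = 10.6 W.

P ≈ 10.6 W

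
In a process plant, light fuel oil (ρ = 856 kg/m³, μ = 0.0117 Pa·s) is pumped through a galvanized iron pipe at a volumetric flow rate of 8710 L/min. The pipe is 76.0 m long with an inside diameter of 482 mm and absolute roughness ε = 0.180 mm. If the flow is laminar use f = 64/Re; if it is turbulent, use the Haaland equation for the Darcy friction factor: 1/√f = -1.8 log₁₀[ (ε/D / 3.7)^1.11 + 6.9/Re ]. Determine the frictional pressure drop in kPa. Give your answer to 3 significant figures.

ΔP ≈ 1.05 kPa

Q = 8710 L/min = 8710/60000 = 0.1452 m³/s.
Cross-sectional area A = πD²/4 = π(0.482)²/4 = 0.1825 m²; mean velocity V = Q/A = 0.1452/0.1825 = 0.7956 m/s.
Reynolds number Re = ρVD/μ = 856 · 0.7956 · 0.482 / 0.0117 = 2.806e+04.
Re > 4000 → turbulent. Relative roughness ε/D = 0.00018/0.482 = 0.000373. Haaland: 1/√f = -1.8 log₁₀[(0.000373/3.7)^1.11 + 6.9/2.806e+04] = -1.8 log₁₀[3.67e-05 + 0.000246] = 6.388, so f = 0.02451.
Darcy-Weisbach: ΔP = f(L/D)(ρV²/2) = 0.02451·(76/0.482)·(856·0.7956²/2) = 0.02451·157.7·270.9 = 1047 Pa.
ΔP = 1047 Pa = 1.05 kPa.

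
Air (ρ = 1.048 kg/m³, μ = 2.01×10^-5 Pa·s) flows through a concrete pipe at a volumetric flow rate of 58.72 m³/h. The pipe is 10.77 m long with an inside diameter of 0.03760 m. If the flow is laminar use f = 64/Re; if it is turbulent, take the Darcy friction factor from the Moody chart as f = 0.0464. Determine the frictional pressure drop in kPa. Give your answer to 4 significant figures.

Q = 58.72 m³/h = 58.72/3600 = 0.01631 m³/s.
Cross-sectional area A = πD²/4 = π(0.0376)²/4 = 0.00111 m²; mean velocity V = Q/A = 0.01631/0.00111 = 14.69 m/s.
Reynolds number Re = ρVD/μ = 1.048 · 14.69 · 0.0376 / 2.01e-05 = 2.88e+04.
Re > 4000 → turbulent; use the Moody-chart value f = 0.0464.
Darcy-Weisbach: ΔP = f(L/D)(ρV²/2) = 0.0464·(10.77/0.0376)·(1.048·14.69²/2) = 0.0464·286.4·113.1 = 1503 Pa.
ΔP = 1503 Pa = 1.503 kPa.

ΔP ≈ 1.503 kPa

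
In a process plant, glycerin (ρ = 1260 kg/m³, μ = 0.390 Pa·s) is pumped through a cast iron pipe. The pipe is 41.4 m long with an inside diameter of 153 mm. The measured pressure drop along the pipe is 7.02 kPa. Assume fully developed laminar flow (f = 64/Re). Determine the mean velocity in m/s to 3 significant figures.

For laminar flow, f = 64/Re with Re = ρVD/μ, so Darcy-Weisbach reduces to ΔP = 32μLV/D². Solving for V: V = ΔP·D²/(32μL) = 7020·(0.153)²/(32·0.39·41.4) = 0.3181 m/s.
Check: Re = ρVD/μ = 1260·0.3181·0.153/0.39 = 157.2 < 2300, so the laminar assumption holds.

V ≈ 0.318 m/s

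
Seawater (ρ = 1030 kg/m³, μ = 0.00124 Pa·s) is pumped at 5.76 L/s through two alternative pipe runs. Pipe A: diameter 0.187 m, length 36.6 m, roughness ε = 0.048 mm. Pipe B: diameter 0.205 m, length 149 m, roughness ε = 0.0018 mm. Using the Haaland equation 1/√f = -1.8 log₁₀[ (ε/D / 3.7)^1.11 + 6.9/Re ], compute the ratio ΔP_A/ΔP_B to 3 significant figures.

ΔP_A/ΔP_B ≈ 0.390

Pipe A: V = Q/A = 0.00576/0.02746 = 0.2097 m/s; Re = 3.258e+04; ε/D = 0.000257; Haaland → f = 0.02346; ΔP_A = f(L/D)(ρV²/2) = 104 Pa.
Pipe B: V = Q/A = 0.00576/0.03301 = 0.1745 m/s; Re = 2.972e+04; ε/D = 8.78e-06; Haaland → f = 0.02338; ΔP_B = f(L/D)(ρV²/2) = 266.6 Pa.
ΔP_A/ΔP_B = 104/266.6 = 0.390.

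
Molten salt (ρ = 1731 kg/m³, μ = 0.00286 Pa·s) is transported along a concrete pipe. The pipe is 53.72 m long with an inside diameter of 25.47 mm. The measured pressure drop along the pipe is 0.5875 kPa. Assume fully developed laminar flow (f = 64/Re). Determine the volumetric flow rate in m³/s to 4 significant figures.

Q ≈ 3.950×10^-5 m³/s

For laminar flow, f = 64/Re with Re = ρVD/μ, so Darcy-Weisbach reduces to ΔP = 32μLV/D². Solving for V: V = ΔP·D²/(32μL) = 587.5·(0.02547)²/(32·0.00286·53.72) = 0.07752 m/s.
Check: Re = ρVD/μ = 1731·0.07752·0.02547/0.00286 = 1195 < 2300, so the laminar assumption holds.
Q = V·A = 0.07752·(π/4·0.02547²) = 3.95e-05 m³/s = 3.950×10^-5 m³/s.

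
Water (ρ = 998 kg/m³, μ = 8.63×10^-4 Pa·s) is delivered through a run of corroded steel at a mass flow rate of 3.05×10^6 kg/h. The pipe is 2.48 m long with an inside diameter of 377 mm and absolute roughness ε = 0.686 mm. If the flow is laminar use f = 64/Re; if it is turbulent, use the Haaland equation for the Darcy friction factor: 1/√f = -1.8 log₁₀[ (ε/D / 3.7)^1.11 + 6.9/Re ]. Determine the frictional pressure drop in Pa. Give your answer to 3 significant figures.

ṁ = 3.05×10^6 kg/h = 3.05×10^6/3600 = 847.2 kg/s.
A = πD²/4 = π(0.377)²/4 = 0.1116 m²; mean velocity V = ṁ/(ρA) = 847.2/(998 · 0.1116) = 7.605 m/s.
Reynolds number Re = ρVD/μ = 998 · 7.605 · 0.377 / 0.000863 = 3.316e+06.
Re > 4000 → turbulent. Relative roughness ε/D = 0.000686/0.377 = 0.00182. Haaland: 1/√f = -1.8 log₁₀[(0.00182/3.7)^1.11 + 6.9/3.316e+06] = -1.8 log₁₀[0.000213 + 2.08e-06] = 6.602, so f = 0.02294.
Darcy-Weisbach: ΔP = f(L/D)(ρV²/2) = 0.02294·(2.48/0.377)·(998·7.605²/2) = 0.02294·6.578·2.886e+04 = 4355 Pa.

ΔP ≈ 4360 Pa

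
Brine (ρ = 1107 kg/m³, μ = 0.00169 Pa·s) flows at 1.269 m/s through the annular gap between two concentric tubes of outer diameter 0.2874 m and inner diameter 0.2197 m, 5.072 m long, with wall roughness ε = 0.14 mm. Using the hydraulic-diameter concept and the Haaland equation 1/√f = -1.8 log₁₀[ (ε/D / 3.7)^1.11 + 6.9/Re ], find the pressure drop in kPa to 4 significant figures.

Hydraulic diameter D_h = 4A/P = D_o - D_i = 0.2874 - 0.2197 = 0.0677 m.
Re = ρVD_h/μ = 1107·1.269·0.0677/0.00169 = 5.627e+04.
ε/D_h = 0.00014/0.0677 = 0.00207; Haaland gives 1/√f = -1.8 log₁₀[0.000245+0.000123] = 6.182, so f = 0.02617.
ΔP = f(L/D_h)(ρV²/2) = 0.02617·5.072/0.0677·891.3 = 1747 Pa.
ΔP = 1.747 kPa.

ΔP ≈ 1.747 kPa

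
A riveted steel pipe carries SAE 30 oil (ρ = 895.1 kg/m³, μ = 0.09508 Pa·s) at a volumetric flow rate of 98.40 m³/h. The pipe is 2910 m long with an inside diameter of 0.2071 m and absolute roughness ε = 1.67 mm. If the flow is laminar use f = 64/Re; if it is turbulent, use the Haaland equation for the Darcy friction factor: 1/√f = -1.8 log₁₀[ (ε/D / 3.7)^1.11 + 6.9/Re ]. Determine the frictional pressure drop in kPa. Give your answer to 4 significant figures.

Q = 98.40 m³/h = 98.40/3600 = 0.02733 m³/s.
Cross-sectional area A = πD²/4 = π(0.2071)²/4 = 0.03369 m²; mean velocity V = Q/A = 0.02733/0.03369 = 0.8114 m/s.
Reynolds number Re = ρVD/μ = 895.1 · 0.8114 · 0.2071 / 0.0951 = 1582.
Re < 2300 → laminar flow, so f = 64/Re = 64/1582 = 0.04046 (the turbulent correlation is not needed).
Darcy-Weisbach: ΔP = f(L/D)(ρV²/2) = 0.04046·(2910/0.2071)·(895.1·0.8114²/2) = 0.04046·1.405e+04·294.7 = 1.675e+05 Pa.
ΔP = 1.675e+05 Pa = 167.5 kPa.

ΔP ≈ 167.5 kPa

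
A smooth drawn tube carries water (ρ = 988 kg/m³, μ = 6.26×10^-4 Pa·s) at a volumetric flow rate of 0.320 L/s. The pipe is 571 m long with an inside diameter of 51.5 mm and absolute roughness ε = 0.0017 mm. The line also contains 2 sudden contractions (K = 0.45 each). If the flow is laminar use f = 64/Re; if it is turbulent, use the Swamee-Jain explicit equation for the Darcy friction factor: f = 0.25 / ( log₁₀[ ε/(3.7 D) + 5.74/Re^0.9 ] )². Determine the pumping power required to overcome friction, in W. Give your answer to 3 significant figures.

P ≈ 1.21 W

Q = 0.320 L/s = 0.320/1000 = 0.00032 m³/s.
Cross-sectional area A = πD²/4 = π(0.0515)²/4 = 0.002083 m²; mean velocity V = Q/A = 0.00032/0.002083 = 0.1536 m/s.
Reynolds number Re = ρVD/μ = 988 · 0.1536 · 0.0515 / 0.000626 = 1.249e+04.
Re > 4000 → turbulent. Relative roughness ε/D = 1.7e-06/0.0515 = 3.3e-05. Swamee-Jain: f = 0.25/(log₁₀[3.3e-05/3.7 + 5.74/1.249e+04^0.9])² = 0.25/(log₁₀[8.92e-06 + 0.00118])² = 0.25/(-2.925)² = 0.02923.
Total minor-loss coefficient ΣK = 2·0.45 = 0.9.
ΔP = [f·L/D + ΣK]·(ρV²/2) = [0.02923·571/0.0515 + 0.9]·(988·0.1536²/2) = [324.1 + 0.9]·11.66 = 3788 Pa.
Pumping power P = QΔP = 0.00032·3788 = 1.212 W = 1.21 W.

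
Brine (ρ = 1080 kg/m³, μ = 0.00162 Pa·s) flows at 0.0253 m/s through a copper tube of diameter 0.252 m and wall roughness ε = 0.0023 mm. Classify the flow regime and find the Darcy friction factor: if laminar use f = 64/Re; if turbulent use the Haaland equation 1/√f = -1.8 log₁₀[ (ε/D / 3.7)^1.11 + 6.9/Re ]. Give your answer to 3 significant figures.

Re = ρVD/μ = 1080·0.0253·0.252/0.00162 = 4250.
Re > 4000 → turbulent. ε/D = 2.3e-06/0.252 = 9.13e-06; Haaland: 1/√f = -1.8 log₁₀[5.96e-07 + 0.00162] = 5.021, so f = 0.03967.

f ≈ 0.0397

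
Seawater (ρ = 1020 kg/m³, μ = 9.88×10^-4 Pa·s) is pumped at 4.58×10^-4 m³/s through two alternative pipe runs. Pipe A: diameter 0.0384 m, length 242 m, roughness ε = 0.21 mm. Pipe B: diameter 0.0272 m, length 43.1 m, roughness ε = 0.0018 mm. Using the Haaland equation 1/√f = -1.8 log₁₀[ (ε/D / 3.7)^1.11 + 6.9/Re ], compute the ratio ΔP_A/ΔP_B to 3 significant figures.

Pipe A: V = Q/A = 0.000458/0.001158 = 0.3955 m/s; Re = 1.568e+04; ε/D = 0.00547; Haaland → f = 0.03583; ΔP_A = f(L/D)(ρV²/2) = 1.801e+04 Pa.
Pipe B: V = Q/A = 0.000458/0.0005811 = 0.7882 m/s; Re = 2.213e+04; ε/D = 6.62e-05; Haaland → f = 0.02521; ΔP_B = f(L/D)(ρV²/2) = 1.266e+04 Pa.
ΔP_A/ΔP_B = 1.801e+04/1.266e+04 = 1.42.

ΔP_A/ΔP_B ≈ 1.42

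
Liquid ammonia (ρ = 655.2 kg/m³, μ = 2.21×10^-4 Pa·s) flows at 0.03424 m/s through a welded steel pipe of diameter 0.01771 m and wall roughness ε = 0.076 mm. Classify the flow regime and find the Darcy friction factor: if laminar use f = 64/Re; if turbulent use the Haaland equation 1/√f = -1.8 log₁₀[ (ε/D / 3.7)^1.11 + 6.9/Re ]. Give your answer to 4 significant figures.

f ≈ 0.03560

Re = ρVD/μ = 655.2·0.03424·0.01771/0.000221 = 1798.
Re < 2300 → laminar, so f = 64/Re = 0.0356 (roughness is irrelevant in laminar flow).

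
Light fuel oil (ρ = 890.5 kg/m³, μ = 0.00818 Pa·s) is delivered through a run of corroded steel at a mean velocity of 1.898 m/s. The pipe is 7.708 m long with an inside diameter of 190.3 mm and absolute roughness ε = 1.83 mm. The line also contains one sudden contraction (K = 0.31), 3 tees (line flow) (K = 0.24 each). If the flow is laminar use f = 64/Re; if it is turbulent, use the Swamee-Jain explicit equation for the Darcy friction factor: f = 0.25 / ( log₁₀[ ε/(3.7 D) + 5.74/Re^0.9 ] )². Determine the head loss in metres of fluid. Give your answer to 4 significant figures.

Reynolds number Re = ρVD/μ = 890.5 · 1.898 · 0.1903 / 0.00818 = 3.932e+04.
Re > 4000 → turbulent. Relative roughness ε/D = 0.00183/0.1903 = 0.00962. Swamee-Jain: f = 0.25/(log₁₀[0.00962/3.7 + 5.74/3.932e+04^0.9])² = 0.25/(log₁₀[0.0026 + 0.00042])² = 0.25/(-2.52)² = 0.03937.
Total minor-loss coefficient ΣK = 1·0.31 + 3·0.24 = 1.03.
ΔP = [f·L/D + ΣK]·(ρV²/2) = [0.03937·7.708/0.1903 + 1.03]·(890.5·1.898²/2) = [1.594 + 1.03]·1604 = 4210 Pa.
Head loss h_f = ΔP/(ρg) = 4210/(890.5·9.81) = 0.4819 m.

h_f ≈ 0.4819 m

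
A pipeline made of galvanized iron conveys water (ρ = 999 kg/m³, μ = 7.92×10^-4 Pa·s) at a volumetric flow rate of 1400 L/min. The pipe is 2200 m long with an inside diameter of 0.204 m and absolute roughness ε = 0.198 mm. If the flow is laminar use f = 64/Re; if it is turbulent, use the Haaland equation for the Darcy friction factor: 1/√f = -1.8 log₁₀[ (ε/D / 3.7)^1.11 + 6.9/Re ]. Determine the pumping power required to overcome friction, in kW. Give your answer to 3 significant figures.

Q = 1400 L/min = 1400/60000 = 0.02333 m³/s.
Cross-sectional area A = πD²/4 = π(0.204)²/4 = 0.03269 m²; mean velocity V = Q/A = 0.02333/0.03269 = 0.7139 m/s.
Reynolds number Re = ρVD/μ = 999 · 0.7139 · 0.204 / 0.000792 = 1.837e+05.
Re > 4000 → turbulent. Relative roughness ε/D = 0.000198/0.204 = 0.000971. Haaland: 1/√f = -1.8 log₁₀[(0.000971/3.7)^1.11 + 6.9/1.837e+05] = -1.8 log₁₀[0.000106 + 3.76e-05] = 6.918, so f = 0.0209.
Darcy-Weisbach: ΔP = f(L/D)(ρV²/2) = 0.0209·(2200/0.204)·(999·0.7139²/2) = 0.0209·1.078e+04·254.6 = 5.736e+04 Pa.
Pumping power P = QΔP = 0.02333·5.736e+04 = 1338 W = 1.34 kW.

P ≈ 1.34 kW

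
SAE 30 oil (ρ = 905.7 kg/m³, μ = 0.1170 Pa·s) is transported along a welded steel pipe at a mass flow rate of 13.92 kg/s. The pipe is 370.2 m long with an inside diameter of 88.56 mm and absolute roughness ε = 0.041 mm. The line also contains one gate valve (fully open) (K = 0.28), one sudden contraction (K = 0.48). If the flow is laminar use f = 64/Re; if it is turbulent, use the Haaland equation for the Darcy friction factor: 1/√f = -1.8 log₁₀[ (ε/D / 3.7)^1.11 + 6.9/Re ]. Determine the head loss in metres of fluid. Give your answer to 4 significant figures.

h_f ≈ 49.87 m

A = πD²/4 = π(0.08856)²/4 = 0.00616 m²; mean velocity V = ṁ/(ρA) = 13.92/(905.7 · 0.00616) = 2.495 m/s.
Reynolds number Re = ρVD/μ = 905.7 · 2.495 · 0.08856 / 0.117 = 1711.
Re < 2300 → laminar flow, so f = 64/Re = 64/1711 = 0.03742 (the turbulent correlation is not needed).
Total minor-loss coefficient ΣK = 1·0.28 + 1·0.48 = 0.76.
ΔP = [f·L/D + ΣK]·(ρV²/2) = [0.03742·370.2/0.08856 + 0.76]·(905.7·2.495²/2) = [156.4 + 0.76]·2819 = 4.431e+05 Pa.
Head loss h_f = ΔP/(ρg) = 4.431e+05/(905.7·9.81) = 49.87 m.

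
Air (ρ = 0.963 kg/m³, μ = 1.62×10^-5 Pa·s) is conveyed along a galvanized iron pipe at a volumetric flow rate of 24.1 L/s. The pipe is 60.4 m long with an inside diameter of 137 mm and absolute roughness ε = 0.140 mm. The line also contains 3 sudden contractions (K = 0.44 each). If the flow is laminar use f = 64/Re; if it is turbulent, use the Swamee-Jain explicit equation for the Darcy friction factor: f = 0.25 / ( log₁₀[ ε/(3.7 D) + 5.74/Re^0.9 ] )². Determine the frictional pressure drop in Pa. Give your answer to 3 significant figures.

ΔP ≈ 19.1 Pa

Q = 24.1 L/s = 24.1/1000 = 0.0241 m³/s.
Cross-sectional area A = πD²/4 = π(0.137)²/4 = 0.01474 m²; mean velocity V = Q/A = 0.0241/0.01474 = 1.635 m/s.
Reynolds number Re = ρVD/μ = 0.963 · 1.635 · 0.137 / 1.62e-05 = 1.331e+04.
Re > 4000 → turbulent. Relative roughness ε/D = 0.00014/0.137 = 0.00102. Swamee-Jain: f = 0.25/(log₁₀[0.00102/3.7 + 5.74/1.331e+04^0.9])² = 0.25/(log₁₀[0.000276 + 0.00111])² = 0.25/(-2.857)² = 0.03063.
Total minor-loss coefficient ΣK = 3·0.44 = 1.32.
ΔP = [f·L/D + ΣK]·(ρV²/2) = [0.03063·60.4/0.137 + 1.32]·(0.963·1.635²/2) = [13.5 + 1.32]·1.287 = 19.08 Pa.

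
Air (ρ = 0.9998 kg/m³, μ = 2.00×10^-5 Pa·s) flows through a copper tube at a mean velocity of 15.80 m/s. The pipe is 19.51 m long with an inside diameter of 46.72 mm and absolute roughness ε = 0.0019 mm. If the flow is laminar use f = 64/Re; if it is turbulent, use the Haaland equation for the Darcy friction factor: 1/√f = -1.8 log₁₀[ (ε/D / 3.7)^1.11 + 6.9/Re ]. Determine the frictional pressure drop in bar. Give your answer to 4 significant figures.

ΔP ≈ 0.01162 bar

Reynolds number Re = ρVD/μ = 0.9998 · 15.8 · 0.04672 / 2e-05 = 3.69e+04.
Re > 4000 → turbulent. Relative roughness ε/D = 1.9e-06/0.04672 = 4.07e-05. Haaland: 1/√f = -1.8 log₁₀[(4.07e-05/3.7)^1.11 + 6.9/3.69e+04] = -1.8 log₁₀[3.13e-06 + 0.000187] = 6.698, so f = 0.02229.
Darcy-Weisbach: ΔP = f(L/D)(ρV²/2) = 0.02229·(19.51/0.04672)·(0.9998·15.8²/2) = 0.02229·417.6·124.8 = 1162 Pa.
ΔP = 1162 Pa = 0.01162 bar.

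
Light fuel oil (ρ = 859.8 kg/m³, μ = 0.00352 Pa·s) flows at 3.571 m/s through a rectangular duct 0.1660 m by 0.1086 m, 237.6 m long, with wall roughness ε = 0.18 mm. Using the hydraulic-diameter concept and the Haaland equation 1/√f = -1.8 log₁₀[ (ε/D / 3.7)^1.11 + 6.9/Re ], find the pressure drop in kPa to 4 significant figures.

ΔP ≈ 227.8 kPa

Hydraulic diameter D_h = 4A/P = 4·(0.166·0.1086)/(2·(0.166+0.1086)) = 0.07211/0.5492 = 0.1313 m.
Re = ρVD_h/μ = 859.8·3.571·0.1313/0.00352 = 1.145e+05.
ε/D_h = 0.00018/0.1313 = 0.00137; Haaland gives 1/√f = -1.8 log₁₀[0.000155+6.02e-05] = 6.599, so f = 0.02296.
ΔP = f(L/D_h)(ρV²/2) = 0.02296·237.6/0.1313·5482 = 2.278e+05 Pa.
ΔP = 227.8 kPa.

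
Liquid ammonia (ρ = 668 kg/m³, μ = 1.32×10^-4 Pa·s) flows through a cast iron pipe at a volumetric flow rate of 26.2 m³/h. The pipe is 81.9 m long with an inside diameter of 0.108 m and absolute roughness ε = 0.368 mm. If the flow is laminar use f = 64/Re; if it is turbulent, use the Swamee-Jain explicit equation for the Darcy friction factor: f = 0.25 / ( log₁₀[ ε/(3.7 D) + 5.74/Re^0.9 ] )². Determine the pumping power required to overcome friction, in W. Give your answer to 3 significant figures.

P ≈ 32.0 W

Q = 26.2 m³/h = 26.2/3600 = 0.007278 m³/s.
Cross-sectional area A = πD²/4 = π(0.108)²/4 = 0.009161 m²; mean velocity V = Q/A = 0.007278/0.009161 = 0.7944 m/s.
Reynolds number Re = ρVD/μ = 668 · 0.7944 · 0.108 / 0.000132 = 4.342e+05.
Re > 4000 → turbulent. Relative roughness ε/D = 0.000368/0.108 = 0.00341. Swamee-Jain: f = 0.25/(log₁₀[0.00341/3.7 + 5.74/4.342e+05^0.9])² = 0.25/(log₁₀[0.000921 + 4.84e-05])² = 0.25/(-3.014)² = 0.02753.
Darcy-Weisbach: ΔP = f(L/D)(ρV²/2) = 0.02753·(81.9/0.108)·(668·0.7944²/2) = 0.02753·758.3·210.8 = 4401 Pa.
Pumping power P = QΔP = 0.007278·4401 = 32.03 W = 32.0 W.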